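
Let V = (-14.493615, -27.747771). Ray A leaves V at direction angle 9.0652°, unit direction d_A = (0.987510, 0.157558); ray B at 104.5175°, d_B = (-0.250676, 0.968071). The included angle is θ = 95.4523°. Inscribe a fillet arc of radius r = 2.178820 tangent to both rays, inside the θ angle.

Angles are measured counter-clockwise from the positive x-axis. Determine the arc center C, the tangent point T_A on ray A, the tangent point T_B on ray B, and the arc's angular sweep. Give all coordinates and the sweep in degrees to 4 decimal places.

center=(-12.8809,-25.2841) T_A=(-12.5376,-27.4357) T_B=(-14.9901,-25.8303) sweep=84.5477

bisector direction at 56.7914° = (0.547690,0.836682)
center distance |VC| = r/sin(θ/2) = 2.178820/sin(47.7261°) = 2.944597
C = V + |VC|·bis = (-12.8809,-25.2841)
T_A = V + ((C−V)·d_A)·d_A = V + 1.9808·d_A = (-12.5376,-27.4357)
T_B = V + ((C−V)·d_B)·d_B = V + 1.9808·d_B = (-14.9901,-25.8303)
sweep = 180° − θ = 84.5477°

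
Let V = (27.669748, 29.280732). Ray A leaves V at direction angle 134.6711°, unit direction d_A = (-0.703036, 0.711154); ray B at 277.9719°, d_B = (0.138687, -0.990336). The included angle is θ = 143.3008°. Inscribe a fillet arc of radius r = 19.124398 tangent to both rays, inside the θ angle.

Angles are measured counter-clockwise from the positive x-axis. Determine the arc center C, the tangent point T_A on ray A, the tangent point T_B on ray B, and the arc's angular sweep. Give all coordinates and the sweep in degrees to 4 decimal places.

bisector direction at 206.3215° = (-0.896320,-0.443408)
center distance |VC| = r/sin(θ/2) = 19.124398/sin(71.6504°) = 20.148903
C = V + |VC|·bis = (9.6099,20.3466)
T_A = V + ((C−V)·d_A)·d_A = V + 6.3432·d_A = (23.2103,33.7917)
T_B = V + ((C−V)·d_B)·d_B = V + 6.3432·d_B = (28.5495,22.9989)
sweep = 180° − θ = 36.6992°

center=(9.6099,20.3466) T_A=(23.2103,33.7917) T_B=(28.5495,22.9989) sweep=36.6992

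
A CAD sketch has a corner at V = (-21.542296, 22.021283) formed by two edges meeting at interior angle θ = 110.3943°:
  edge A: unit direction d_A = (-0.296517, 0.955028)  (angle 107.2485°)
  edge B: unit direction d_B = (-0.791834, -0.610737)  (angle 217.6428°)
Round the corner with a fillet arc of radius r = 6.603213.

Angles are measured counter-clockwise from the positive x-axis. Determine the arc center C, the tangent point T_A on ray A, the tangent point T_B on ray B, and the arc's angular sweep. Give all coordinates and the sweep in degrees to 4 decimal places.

center=(-29.2095,24.4467) T_A=(-22.9033,26.4047) T_B=(-25.1767,19.2181) sweep=69.6057

bisector direction at 162.4457° = (-0.953431,0.301610)
center distance |VC| = r/sin(θ/2) = 6.603213/sin(55.1972°) = 8.041707
C = V + |VC|·bis = (-29.2095,24.4467)
T_A = V + ((C−V)·d_A)·d_A = V + 4.5898·d_A = (-22.9033,26.4047)
T_B = V + ((C−V)·d_B)·d_B = V + 4.5898·d_B = (-25.1767,19.2181)
sweep = 180° − θ = 69.6057°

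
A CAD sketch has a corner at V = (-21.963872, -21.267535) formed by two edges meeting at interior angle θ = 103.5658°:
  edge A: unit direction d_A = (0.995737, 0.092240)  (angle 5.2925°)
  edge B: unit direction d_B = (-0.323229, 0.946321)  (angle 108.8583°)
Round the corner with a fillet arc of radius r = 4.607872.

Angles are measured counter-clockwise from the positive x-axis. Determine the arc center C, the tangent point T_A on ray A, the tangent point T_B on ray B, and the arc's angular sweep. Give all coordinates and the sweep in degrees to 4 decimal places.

bisector direction at 57.0754° = (0.543535,0.839387)
center distance |VC| = r/sin(θ/2) = 4.607872/sin(51.7829°) = 5.864878
C = V + |VC|·bis = (-18.7761,-16.3446)
T_A = V + ((C−V)·d_A)·d_A = V + 3.6283·d_A = (-18.3511,-20.9329)
T_B = V + ((C−V)·d_B)·d_B = V + 3.6283·d_B = (-23.1366,-17.8340)
sweep = 180° − θ = 76.4342°

center=(-18.7761,-16.3446) T_A=(-18.3511,-20.9329) T_B=(-23.1366,-17.8340) sweep=76.4342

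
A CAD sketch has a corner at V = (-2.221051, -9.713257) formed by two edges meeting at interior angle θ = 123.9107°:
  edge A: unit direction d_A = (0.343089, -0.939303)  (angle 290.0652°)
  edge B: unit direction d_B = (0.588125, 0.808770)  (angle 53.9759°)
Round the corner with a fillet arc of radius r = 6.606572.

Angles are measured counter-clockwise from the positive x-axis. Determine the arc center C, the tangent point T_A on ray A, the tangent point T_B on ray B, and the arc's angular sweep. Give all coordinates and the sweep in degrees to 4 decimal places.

center=(5.1920,-10.7524) T_A=(-1.0136,-13.0190) T_B=(-0.1512,-6.8669) sweep=56.0893

bisector direction at 352.0206° = (0.990318,-0.138818)
center distance |VC| = r/sin(θ/2) = 6.606572/sin(61.9554°) = 7.485510
C = V + |VC|·bis = (5.1920,-10.7524)
T_A = V + ((C−V)·d_A)·d_A = V + 3.5194·d_A = (-1.0136,-13.0190)
T_B = V + ((C−V)·d_B)·d_B = V + 3.5194·d_B = (-0.1512,-6.8669)
sweep = 180° − θ = 56.0893°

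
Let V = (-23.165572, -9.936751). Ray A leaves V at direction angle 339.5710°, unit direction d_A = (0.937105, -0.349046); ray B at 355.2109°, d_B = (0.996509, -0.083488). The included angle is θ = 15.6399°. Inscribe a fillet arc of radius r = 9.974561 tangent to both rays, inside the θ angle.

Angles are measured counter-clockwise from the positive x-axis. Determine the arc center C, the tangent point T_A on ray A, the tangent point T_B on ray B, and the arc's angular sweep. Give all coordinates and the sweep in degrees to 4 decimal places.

center=(48.3761,-25.9401) T_A=(44.8945,-35.2873) T_B=(49.2089,-16.0003) sweep=164.3601

bisector direction at 347.3910° = (0.975882,-0.218297)
center distance |VC| = r/sin(θ/2) = 9.974561/sin(7.8200°) = 73.309729
C = V + |VC|·bis = (48.3761,-25.9401)
T_A = V + ((C−V)·d_A)·d_A = V + 72.6280·d_A = (44.8945,-35.2873)
T_B = V + ((C−V)·d_B)·d_B = V + 72.6280·d_B = (49.2089,-16.0003)
sweep = 180° − θ = 164.3601°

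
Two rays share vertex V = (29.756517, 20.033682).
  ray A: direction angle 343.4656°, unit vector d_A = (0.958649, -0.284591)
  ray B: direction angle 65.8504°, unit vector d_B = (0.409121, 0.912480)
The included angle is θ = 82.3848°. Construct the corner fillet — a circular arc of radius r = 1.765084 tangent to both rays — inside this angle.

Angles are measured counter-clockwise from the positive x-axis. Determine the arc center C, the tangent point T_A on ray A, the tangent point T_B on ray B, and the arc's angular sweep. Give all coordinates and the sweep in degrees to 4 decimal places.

bisector direction at 24.6580° = (0.908814,0.417201)
center distance |VC| = r/sin(θ/2) = 1.765084/sin(41.1924°) = 2.680097
C = V + |VC|·bis = (32.1922,21.1518)
T_A = V + ((C−V)·d_A)·d_A = V + 2.0168·d_A = (31.6899,19.4597)
T_B = V + ((C−V)·d_B)·d_B = V + 2.0168·d_B = (30.5816,21.8740)
sweep = 180° − θ = 97.6152°

center=(32.1922,21.1518) T_A=(31.6899,19.4597) T_B=(30.5816,21.8740) sweep=97.6152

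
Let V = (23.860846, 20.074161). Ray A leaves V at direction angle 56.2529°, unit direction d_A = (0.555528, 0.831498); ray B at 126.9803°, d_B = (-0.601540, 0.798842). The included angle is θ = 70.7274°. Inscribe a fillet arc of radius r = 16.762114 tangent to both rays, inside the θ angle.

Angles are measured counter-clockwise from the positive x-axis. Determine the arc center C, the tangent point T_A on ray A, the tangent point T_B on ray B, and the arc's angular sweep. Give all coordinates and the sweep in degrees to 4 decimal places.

bisector direction at 91.6166° = (-0.028211,0.999602)
center distance |VC| = r/sin(θ/2) = 16.762114/sin(35.3637°) = 28.961884
C = V + |VC|·bis = (23.0438,49.0245)
T_A = V + ((C−V)·d_A)·d_A = V + 23.6183·d_A = (36.9815,39.7127)
T_B = V + ((C−V)·d_B)·d_B = V + 23.6183·d_B = (9.6535,38.9414)
sweep = 180° − θ = 109.2726°

center=(23.0438,49.0245) T_A=(36.9815,39.7127) T_B=(9.6535,38.9414) sweep=109.2726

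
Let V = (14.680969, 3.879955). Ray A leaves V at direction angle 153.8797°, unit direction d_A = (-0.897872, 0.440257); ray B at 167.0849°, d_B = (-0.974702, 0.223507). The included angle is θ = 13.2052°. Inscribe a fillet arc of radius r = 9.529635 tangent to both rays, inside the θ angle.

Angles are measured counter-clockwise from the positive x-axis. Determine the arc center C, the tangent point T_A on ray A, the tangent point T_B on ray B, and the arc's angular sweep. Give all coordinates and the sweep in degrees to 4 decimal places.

bisector direction at 160.4823° = (-0.942538,0.334098)
center distance |VC| = r/sin(θ/2) = 9.529635/sin(6.6026°) = 82.879199
C = V + |VC|·bis = (-63.4359,31.5697)
T_A = V + ((C−V)·d_A)·d_A = V + 82.3295·d_A = (-59.2404,40.1261)
T_B = V + ((C−V)·d_B)·d_B = V + 82.3295·d_B = (-65.5658,22.2812)
sweep = 180° − θ = 166.7948°

center=(-63.4359,31.5697) T_A=(-59.2404,40.1261) T_B=(-65.5658,22.2812) sweep=166.7948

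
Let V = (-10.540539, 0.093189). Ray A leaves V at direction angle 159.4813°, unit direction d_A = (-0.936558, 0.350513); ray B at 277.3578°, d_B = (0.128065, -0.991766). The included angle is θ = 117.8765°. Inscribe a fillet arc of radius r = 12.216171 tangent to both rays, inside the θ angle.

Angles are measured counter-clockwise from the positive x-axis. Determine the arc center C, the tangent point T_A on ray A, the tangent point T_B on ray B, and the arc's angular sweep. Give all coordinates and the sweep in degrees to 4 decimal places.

bisector direction at 218.4196° = (-0.783481,-0.621415)
center distance |VC| = r/sin(θ/2) = 12.216171/sin(58.9382°) = 14.261036
C = V + |VC|·bis = (-21.7138,-8.7688)
T_A = V + ((C−V)·d_A)·d_A = V + 7.3581·d_A = (-17.4319,2.6723)
T_B = V + ((C−V)·d_B)·d_B = V + 7.3581·d_B = (-9.5982,-7.2044)
sweep = 180° − θ = 62.1235°

center=(-21.7138,-8.7688) T_A=(-17.4319,2.6723) T_B=(-9.5982,-7.2044) sweep=62.1235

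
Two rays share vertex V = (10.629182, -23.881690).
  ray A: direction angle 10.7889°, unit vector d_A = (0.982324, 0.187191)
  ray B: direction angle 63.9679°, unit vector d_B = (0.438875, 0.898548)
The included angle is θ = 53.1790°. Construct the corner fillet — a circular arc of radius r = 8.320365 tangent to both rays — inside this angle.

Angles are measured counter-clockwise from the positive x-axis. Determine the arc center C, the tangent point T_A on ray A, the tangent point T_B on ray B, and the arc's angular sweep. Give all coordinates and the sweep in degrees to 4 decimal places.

bisector direction at 37.3784° = (0.794644,0.607076)
center distance |VC| = r/sin(θ/2) = 8.320365/sin(26.5895°) = 18.589039
C = V + |VC|·bis = (25.4008,-12.5967)
T_A = V + ((C−V)·d_A)·d_A = V + 16.6230·d_A = (26.9583,-20.7700)
T_B = V + ((C−V)·d_B)·d_B = V + 16.6230·d_B = (17.9246,-8.9451)
sweep = 180° − θ = 126.8210°

center=(25.4008,-12.5967) T_A=(26.9583,-20.7700) T_B=(17.9246,-8.9451) sweep=126.8210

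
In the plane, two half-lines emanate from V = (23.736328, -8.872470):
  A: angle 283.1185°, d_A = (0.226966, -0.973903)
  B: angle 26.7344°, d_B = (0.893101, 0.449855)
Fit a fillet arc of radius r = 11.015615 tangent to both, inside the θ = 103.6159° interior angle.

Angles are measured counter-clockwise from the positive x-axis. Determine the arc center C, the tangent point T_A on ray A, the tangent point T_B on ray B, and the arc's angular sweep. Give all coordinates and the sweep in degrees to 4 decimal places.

bisector direction at 334.9264° = (0.905765,-0.423781)
center distance |VC| = r/sin(θ/2) = 11.015615/sin(51.8079°) = 14.015799
C = V + |VC|·bis = (36.4313,-14.8121)
T_A = V + ((C−V)·d_A)·d_A = V + 8.6660·d_A = (25.7032,-17.3123)
T_B = V + ((C−V)·d_B)·d_B = V + 8.6660·d_B = (31.4759,-4.9740)
sweep = 180° − θ = 76.3841°

center=(36.4313,-14.8121) T_A=(25.7032,-17.3123) T_B=(31.4759,-4.9740) sweep=76.3841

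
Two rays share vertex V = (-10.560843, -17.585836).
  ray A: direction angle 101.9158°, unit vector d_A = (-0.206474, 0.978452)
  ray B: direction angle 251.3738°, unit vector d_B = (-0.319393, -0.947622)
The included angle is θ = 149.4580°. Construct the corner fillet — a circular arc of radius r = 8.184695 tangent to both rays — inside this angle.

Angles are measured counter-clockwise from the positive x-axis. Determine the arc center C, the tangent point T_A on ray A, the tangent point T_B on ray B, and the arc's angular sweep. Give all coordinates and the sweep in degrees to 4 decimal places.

center=(-19.0306,-17.0893) T_A=(-11.0222,-15.3994) T_B=(-11.2746,-19.7034) sweep=30.5420

bisector direction at 176.6448° = (-0.998286,0.058526)
center distance |VC| = r/sin(θ/2) = 8.184695/sin(74.7290°) = 8.484267
C = V + |VC|·bis = (-19.0306,-17.0893)
T_A = V + ((C−V)·d_A)·d_A = V + 2.2346·d_A = (-11.0222,-15.3994)
T_B = V + ((C−V)·d_B)·d_B = V + 2.2346·d_B = (-11.2746,-19.7034)
sweep = 180° − θ = 30.5420°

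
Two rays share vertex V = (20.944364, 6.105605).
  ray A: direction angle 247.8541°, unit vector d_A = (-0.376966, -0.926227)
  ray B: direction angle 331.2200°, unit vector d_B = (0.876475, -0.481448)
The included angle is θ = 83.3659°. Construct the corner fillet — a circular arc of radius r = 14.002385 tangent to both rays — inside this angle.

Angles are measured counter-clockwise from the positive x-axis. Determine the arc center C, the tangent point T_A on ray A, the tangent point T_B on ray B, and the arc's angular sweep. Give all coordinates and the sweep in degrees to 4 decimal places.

bisector direction at 289.5371° = (0.334416,-0.942425)
center distance |VC| = r/sin(θ/2) = 14.002385/sin(41.6829°) = 21.055960
C = V + |VC|·bis = (27.9858,-13.7381)
T_A = V + ((C−V)·d_A)·d_A = V + 15.7254·d_A = (15.0164,-8.4596)
T_B = V + ((C−V)·d_B)·d_B = V + 15.7254·d_B = (34.7272,-1.4653)
sweep = 180° − θ = 96.6341°

center=(27.9858,-13.7381) T_A=(15.0164,-8.4596) T_B=(34.7272,-1.4653) sweep=96.6341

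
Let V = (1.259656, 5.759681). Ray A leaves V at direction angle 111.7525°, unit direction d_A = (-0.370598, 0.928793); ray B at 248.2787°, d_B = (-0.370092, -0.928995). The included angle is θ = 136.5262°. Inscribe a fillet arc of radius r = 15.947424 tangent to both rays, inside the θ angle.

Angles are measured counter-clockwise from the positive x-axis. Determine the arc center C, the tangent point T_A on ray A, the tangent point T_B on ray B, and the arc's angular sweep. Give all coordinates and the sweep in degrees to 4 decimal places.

center=(-15.9085,5.7550) T_A=(-1.0967,11.6651) T_B=(-1.0934,-0.1470) sweep=43.4738

bisector direction at 180.0156° = (-1.000000,-0.000272)
center distance |VC| = r/sin(θ/2) = 15.947424/sin(68.2631°) = 17.168180
C = V + |VC|·bis = (-15.9085,5.7550)
T_A = V + ((C−V)·d_A)·d_A = V + 6.3582·d_A = (-1.0967,11.6651)
T_B = V + ((C−V)·d_B)·d_B = V + 6.3582·d_B = (-1.0934,-0.1470)
sweep = 180° − θ = 43.4738°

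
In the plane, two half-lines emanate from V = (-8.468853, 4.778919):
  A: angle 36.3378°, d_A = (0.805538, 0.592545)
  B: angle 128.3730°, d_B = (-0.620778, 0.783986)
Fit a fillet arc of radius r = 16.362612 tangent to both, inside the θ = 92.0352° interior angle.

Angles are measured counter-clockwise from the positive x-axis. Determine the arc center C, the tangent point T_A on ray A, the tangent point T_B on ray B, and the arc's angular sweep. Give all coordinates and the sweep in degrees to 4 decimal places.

center=(-5.4438,27.3168) T_A=(4.2518,14.1361) T_B=(-18.2719,17.1592) sweep=87.9648

bisector direction at 82.3554° = (0.133028,0.991112)
center distance |VC| = r/sin(θ/2) = 16.362612/sin(46.0176°) = 22.739963
C = V + |VC|·bis = (-5.4438,27.3168)
T_A = V + ((C−V)·d_A)·d_A = V + 15.7915·d_A = (4.2518,14.1361)
T_B = V + ((C−V)·d_B)·d_B = V + 15.7915·d_B = (-18.2719,17.1592)
sweep = 180° − θ = 87.9648°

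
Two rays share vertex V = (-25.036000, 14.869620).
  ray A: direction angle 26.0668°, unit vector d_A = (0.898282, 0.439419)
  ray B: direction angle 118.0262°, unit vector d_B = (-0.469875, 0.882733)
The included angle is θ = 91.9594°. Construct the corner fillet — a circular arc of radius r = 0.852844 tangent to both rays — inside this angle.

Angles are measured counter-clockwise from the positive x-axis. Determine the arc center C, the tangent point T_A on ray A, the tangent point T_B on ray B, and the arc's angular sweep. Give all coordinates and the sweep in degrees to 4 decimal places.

center=(-24.6704,15.9979) T_A=(-24.2957,15.2318) T_B=(-25.4233,15.5971) sweep=88.0406

bisector direction at 72.0465° = (0.308245,0.951307)
center distance |VC| = r/sin(θ/2) = 0.852844/sin(45.9797°) = 1.185999
C = V + |VC|·bis = (-24.6704,15.9979)
T_A = V + ((C−V)·d_A)·d_A = V + 0.8242·d_A = (-24.2957,15.2318)
T_B = V + ((C−V)·d_B)·d_B = V + 0.8242·d_B = (-25.4233,15.5971)
sweep = 180° − θ = 88.0406°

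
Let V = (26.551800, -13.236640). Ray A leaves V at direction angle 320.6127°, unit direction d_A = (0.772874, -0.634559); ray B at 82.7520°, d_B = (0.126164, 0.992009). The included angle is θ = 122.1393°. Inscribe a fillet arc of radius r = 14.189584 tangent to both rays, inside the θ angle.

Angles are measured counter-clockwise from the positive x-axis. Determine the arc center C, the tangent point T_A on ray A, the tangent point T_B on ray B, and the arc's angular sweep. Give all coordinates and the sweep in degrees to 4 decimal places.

center=(41.6175,-7.2466) T_A=(32.6134,-18.2134) T_B=(27.5413,-5.4564) sweep=57.8607

bisector direction at 21.6824° = (0.929246,0.369461)
center distance |VC| = r/sin(θ/2) = 14.189584/sin(61.0697°) = 16.212806
C = V + |VC|·bis = (41.6175,-7.2466)
T_A = V + ((C−V)·d_A)·d_A = V + 7.8429·d_A = (32.6134,-18.2134)
T_B = V + ((C−V)·d_B)·d_B = V + 7.8429·d_B = (27.5413,-5.4564)
sweep = 180° − θ = 57.8607°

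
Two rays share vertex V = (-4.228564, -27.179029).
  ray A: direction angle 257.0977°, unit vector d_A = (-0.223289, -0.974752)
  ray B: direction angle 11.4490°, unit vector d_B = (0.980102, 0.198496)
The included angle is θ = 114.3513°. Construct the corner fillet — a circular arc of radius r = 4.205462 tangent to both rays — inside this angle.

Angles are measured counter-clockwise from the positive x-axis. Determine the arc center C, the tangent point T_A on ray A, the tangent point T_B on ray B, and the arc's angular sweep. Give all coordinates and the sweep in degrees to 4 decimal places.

bisector direction at 314.2733° = (0.698082,-0.716018)
center distance |VC| = r/sin(θ/2) = 4.205462/sin(57.1756°) = 5.004499
C = V + |VC|·bis = (-0.7350,-30.7623)
T_A = V + ((C−V)·d_A)·d_A = V + 2.7128·d_A = (-4.8343,-29.8233)
T_B = V + ((C−V)·d_B)·d_B = V + 2.7128·d_B = (-1.5698,-26.6406)
sweep = 180° − θ = 65.6487°

center=(-0.7350,-30.7623) T_A=(-4.8343,-29.8233) T_B=(-1.5698,-26.6406) sweep=65.6487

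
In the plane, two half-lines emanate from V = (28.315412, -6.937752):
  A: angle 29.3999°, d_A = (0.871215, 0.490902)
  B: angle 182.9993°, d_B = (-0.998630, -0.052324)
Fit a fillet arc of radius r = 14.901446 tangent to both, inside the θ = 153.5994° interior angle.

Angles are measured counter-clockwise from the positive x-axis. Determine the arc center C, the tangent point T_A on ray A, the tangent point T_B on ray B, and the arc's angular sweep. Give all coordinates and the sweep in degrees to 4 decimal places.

bisector direction at 106.1996° = (-0.278984,0.960296)
center distance |VC| = r/sin(θ/2) = 14.901446/sin(76.7997°) = 15.305862
C = V + |VC|·bis = (24.0453,7.7604)
T_A = V + ((C−V)·d_A)·d_A = V + 3.4952·d_A = (31.3605,-5.2220)
T_B = V + ((C−V)·d_B)·d_B = V + 3.4952·d_B = (24.8250,-7.1206)
sweep = 180° − θ = 26.4006°

center=(24.0453,7.7604) T_A=(31.3605,-5.2220) T_B=(24.8250,-7.1206) sweep=26.4006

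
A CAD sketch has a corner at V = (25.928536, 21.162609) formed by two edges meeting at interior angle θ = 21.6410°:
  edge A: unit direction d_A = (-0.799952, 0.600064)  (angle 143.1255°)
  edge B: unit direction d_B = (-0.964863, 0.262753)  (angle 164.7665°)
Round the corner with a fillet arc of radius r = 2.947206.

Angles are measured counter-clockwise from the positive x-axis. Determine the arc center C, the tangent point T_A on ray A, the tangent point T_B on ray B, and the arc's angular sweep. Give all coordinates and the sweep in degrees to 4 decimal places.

bisector direction at 153.9460° = (-0.898380,0.439218)
center distance |VC| = r/sin(θ/2) = 2.947206/sin(10.8205°) = 15.698944
C = V + |VC|·bis = (11.8249,28.0579)
T_A = V + ((C−V)·d_A)·d_A = V + 15.4198·d_A = (13.5934,30.4155)
T_B = V + ((C−V)·d_B)·d_B = V + 15.4198·d_B = (11.0505,25.2142)
sweep = 180° − θ = 158.3590°

center=(11.8249,28.0579) T_A=(13.5934,30.4155) T_B=(11.0505,25.2142) sweep=158.3590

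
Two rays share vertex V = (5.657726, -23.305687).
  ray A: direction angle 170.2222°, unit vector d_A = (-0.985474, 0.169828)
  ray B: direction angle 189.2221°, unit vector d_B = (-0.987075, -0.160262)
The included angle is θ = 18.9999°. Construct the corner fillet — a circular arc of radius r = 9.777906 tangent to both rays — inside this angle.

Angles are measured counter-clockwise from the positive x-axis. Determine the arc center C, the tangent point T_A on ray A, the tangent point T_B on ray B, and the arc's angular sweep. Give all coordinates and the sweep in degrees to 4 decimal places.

bisector direction at 179.7221° = (-0.999988,0.004849)
center distance |VC| = r/sin(θ/2) = 9.777906/sin(9.5000°) = 59.243253
C = V + |VC|·bis = (-53.5848,-23.0184)
T_A = V + ((C−V)·d_A)·d_A = V + 58.4308·d_A = (-51.9243,-13.3825)
T_B = V + ((C−V)·d_B)·d_B = V + 58.4308·d_B = (-52.0178,-32.6699)
sweep = 180° − θ = 161.0001°

center=(-53.5848,-23.0184) T_A=(-51.9243,-13.3825) T_B=(-52.0178,-32.6699) sweep=161.0001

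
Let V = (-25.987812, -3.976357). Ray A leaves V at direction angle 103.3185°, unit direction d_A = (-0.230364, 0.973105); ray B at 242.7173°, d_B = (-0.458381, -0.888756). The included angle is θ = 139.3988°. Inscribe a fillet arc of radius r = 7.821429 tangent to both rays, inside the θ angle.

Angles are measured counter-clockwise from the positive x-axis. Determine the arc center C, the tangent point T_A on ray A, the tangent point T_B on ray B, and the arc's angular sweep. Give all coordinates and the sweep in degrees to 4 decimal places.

bisector direction at 173.0179° = (-0.992584,0.121559)
center distance |VC| = r/sin(θ/2) = 7.821429/sin(69.6994°) = 8.339430
C = V + |VC|·bis = (-34.2654,-2.9626)
T_A = V + ((C−V)·d_A)·d_A = V + 2.8933·d_A = (-26.6543,-1.1608)
T_B = V + ((C−V)·d_B)·d_B = V + 2.8933·d_B = (-27.3141,-6.5478)
sweep = 180° − θ = 40.6012°

center=(-34.2654,-2.9626) T_A=(-26.6543,-1.1608) T_B=(-27.3141,-6.5478) sweep=40.6012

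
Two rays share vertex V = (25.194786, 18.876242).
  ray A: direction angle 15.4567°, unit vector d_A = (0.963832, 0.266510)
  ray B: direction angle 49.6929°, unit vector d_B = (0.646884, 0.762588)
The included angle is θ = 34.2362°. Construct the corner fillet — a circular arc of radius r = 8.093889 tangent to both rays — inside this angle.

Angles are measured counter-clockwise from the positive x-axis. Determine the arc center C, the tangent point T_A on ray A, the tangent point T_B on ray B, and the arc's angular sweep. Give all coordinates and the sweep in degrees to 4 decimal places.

center=(48.3672,33.6813) T_A=(50.5243,25.8801) T_B=(42.1949,38.9171) sweep=145.7638

bisector direction at 32.5748° = (0.842689,0.538400)
center distance |VC| = r/sin(θ/2) = 8.093889/sin(17.1181°) = 27.498224
C = V + |VC|·bis = (48.3672,33.6813)
T_A = V + ((C−V)·d_A)·d_A = V + 26.2801·d_A = (50.5243,25.8801)
T_B = V + ((C−V)·d_B)·d_B = V + 26.2801·d_B = (42.1949,38.9171)
sweep = 180° − θ = 145.7638°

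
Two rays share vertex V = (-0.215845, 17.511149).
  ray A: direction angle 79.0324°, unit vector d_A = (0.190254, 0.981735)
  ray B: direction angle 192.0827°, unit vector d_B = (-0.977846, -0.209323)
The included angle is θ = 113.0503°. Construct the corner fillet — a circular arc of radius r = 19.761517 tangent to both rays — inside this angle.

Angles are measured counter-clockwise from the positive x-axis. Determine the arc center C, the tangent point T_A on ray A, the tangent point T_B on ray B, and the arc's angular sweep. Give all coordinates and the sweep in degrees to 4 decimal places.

center=(-17.1303,34.0996) T_A=(2.2703,30.3399) T_B=(-12.9937,14.7758) sweep=66.9497

bisector direction at 135.5575° = (-0.713954,0.700192)
center distance |VC| = r/sin(θ/2) = 19.761517/sin(56.5251°) = 23.691228
C = V + |VC|·bis = (-17.1303,34.0996)
T_A = V + ((C−V)·d_A)·d_A = V + 13.0674·d_A = (2.2703,30.3399)
T_B = V + ((C−V)·d_B)·d_B = V + 13.0674·d_B = (-12.9937,14.7758)
sweep = 180° − θ = 66.9497°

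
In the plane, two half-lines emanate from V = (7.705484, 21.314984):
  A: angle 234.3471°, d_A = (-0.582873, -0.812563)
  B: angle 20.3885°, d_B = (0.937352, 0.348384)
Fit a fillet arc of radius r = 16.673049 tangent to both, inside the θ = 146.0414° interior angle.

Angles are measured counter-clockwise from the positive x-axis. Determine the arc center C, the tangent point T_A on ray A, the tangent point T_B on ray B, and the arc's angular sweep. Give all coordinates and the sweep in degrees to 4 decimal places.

bisector direction at 307.3678° = (0.606929,-0.794756)
center distance |VC| = r/sin(θ/2) = 16.673049/sin(73.0207°) = 17.432945
C = V + |VC|·bis = (18.2860,7.4600)
T_A = V + ((C−V)·d_A)·d_A = V + 5.0909·d_A = (4.7381,17.1783)
T_B = V + ((C−V)·d_B)·d_B = V + 5.0909·d_B = (12.4774,23.0886)
sweep = 180° − θ = 33.9586°

center=(18.2860,7.4600) T_A=(4.7381,17.1783) T_B=(12.4774,23.0886) sweep=33.9586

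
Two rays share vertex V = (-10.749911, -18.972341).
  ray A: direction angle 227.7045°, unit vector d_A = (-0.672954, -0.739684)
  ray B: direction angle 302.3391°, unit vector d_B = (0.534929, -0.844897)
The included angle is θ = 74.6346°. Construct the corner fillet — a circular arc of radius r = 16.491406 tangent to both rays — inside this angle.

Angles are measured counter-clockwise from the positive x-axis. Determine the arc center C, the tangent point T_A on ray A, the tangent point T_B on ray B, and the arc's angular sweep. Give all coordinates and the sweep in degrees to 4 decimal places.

center=(-13.1105,-46.0730) T_A=(-25.3090,-34.9750) T_B=(0.8230,-37.2513) sweep=105.3654

bisector direction at 265.0218° = (-0.086777,-0.996228)
center distance |VC| = r/sin(θ/2) = 16.491406/sin(37.3173°) = 27.203281
C = V + |VC|·bis = (-13.1105,-46.0730)
T_A = V + ((C−V)·d_A)·d_A = V + 21.6345·d_A = (-25.3090,-34.9750)
T_B = V + ((C−V)·d_B)·d_B = V + 21.6345·d_B = (0.8230,-37.2513)
sweep = 180° − θ = 105.3654°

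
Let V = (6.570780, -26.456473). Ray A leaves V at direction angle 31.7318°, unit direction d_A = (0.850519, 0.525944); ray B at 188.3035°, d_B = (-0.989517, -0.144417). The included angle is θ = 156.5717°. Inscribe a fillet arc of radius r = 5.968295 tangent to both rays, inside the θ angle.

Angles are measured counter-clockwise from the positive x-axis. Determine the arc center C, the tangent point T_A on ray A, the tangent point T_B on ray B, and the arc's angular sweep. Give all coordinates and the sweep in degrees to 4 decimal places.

center=(4.4843,-20.7295) T_A=(7.6233,-25.8056) T_B=(5.3462,-26.6352) sweep=23.4283

bisector direction at 110.0177° = (-0.342310,0.939587)
center distance |VC| = r/sin(θ/2) = 5.968295/sin(78.2858°) = 6.095242
C = V + |VC|·bis = (4.4843,-20.7295)
T_A = V + ((C−V)·d_A)·d_A = V + 1.2375·d_A = (7.6233,-25.8056)
T_B = V + ((C−V)·d_B)·d_B = V + 1.2375·d_B = (5.3462,-26.6352)
sweep = 180° − θ = 23.4283°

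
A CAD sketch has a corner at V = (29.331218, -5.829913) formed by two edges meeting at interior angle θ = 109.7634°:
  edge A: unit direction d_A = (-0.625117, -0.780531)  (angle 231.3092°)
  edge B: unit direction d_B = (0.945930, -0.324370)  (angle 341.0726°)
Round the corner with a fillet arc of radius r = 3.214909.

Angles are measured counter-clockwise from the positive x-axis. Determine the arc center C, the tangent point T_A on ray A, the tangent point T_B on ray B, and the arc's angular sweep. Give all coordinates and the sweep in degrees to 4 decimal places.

bisector direction at 286.1909° = (0.278839,-0.960338)
center distance |VC| = r/sin(θ/2) = 3.214909/sin(54.8817°) = 3.930370
C = V + |VC|·bis = (30.4272,-9.6044)
T_A = V + ((C−V)·d_A)·d_A = V + 2.2610·d_A = (27.9178,-7.5947)
T_B = V + ((C−V)·d_B)·d_B = V + 2.2610·d_B = (31.4700,-6.5633)
sweep = 180° − θ = 70.2366°

center=(30.4272,-9.6044) T_A=(27.9178,-7.5947) T_B=(31.4700,-6.5633) sweep=70.2366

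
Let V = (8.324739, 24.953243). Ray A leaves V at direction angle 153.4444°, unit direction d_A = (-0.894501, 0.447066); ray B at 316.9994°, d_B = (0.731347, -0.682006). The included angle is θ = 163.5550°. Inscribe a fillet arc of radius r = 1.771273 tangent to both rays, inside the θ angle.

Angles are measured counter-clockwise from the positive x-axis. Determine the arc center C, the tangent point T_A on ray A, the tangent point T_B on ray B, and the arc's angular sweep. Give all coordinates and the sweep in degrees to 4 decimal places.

center=(7.3039,23.4833) T_A=(8.0958,25.0677) T_B=(8.5119,24.7787) sweep=16.4450

bisector direction at 235.2219° = (-0.570400,-0.821367)
center distance |VC| = r/sin(θ/2) = 1.771273/sin(81.7775°) = 1.789671
C = V + |VC|·bis = (7.3039,23.4833)
T_A = V + ((C−V)·d_A)·d_A = V + 0.2560·d_A = (8.0958,25.0677)
T_B = V + ((C−V)·d_B)·d_B = V + 0.2560·d_B = (8.5119,24.7787)
sweep = 180° − θ = 16.4450°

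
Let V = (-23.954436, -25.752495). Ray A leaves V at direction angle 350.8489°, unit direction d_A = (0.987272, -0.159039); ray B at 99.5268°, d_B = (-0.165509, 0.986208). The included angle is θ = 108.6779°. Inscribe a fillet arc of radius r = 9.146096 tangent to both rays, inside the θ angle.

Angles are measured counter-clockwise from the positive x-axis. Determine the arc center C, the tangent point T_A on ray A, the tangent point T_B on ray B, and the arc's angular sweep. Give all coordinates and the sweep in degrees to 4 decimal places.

center=(-16.0207,-17.7665) T_A=(-17.4753,-26.7962) T_B=(-25.0406,-19.2803) sweep=71.3221

bisector direction at 45.1879° = (0.704785,0.709421)
center distance |VC| = r/sin(θ/2) = 9.146096/sin(54.3389°) = 11.257010
C = V + |VC|·bis = (-16.0207,-17.7665)
T_A = V + ((C−V)·d_A)·d_A = V + 6.5627·d_A = (-17.4753,-26.7962)
T_B = V + ((C−V)·d_B)·d_B = V + 6.5627·d_B = (-25.0406,-19.2803)
sweep = 180° − θ = 71.3221°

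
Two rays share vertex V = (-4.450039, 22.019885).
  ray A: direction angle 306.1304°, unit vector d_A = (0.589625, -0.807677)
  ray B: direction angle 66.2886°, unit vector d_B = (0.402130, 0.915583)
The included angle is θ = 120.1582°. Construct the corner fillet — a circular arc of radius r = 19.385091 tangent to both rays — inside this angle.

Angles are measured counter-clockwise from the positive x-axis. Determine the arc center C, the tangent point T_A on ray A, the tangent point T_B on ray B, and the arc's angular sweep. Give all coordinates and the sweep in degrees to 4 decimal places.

center=(17.7849,24.4391) T_A=(2.1280,13.0092) T_B=(0.0363,32.2344) sweep=59.8418

bisector direction at 6.2095° = (0.994133,0.108164)
center distance |VC| = r/sin(θ/2) = 19.385091/sin(60.0791°) = 22.366169
C = V + |VC|·bis = (17.7849,24.4391)
T_A = V + ((C−V)·d_A)·d_A = V + 11.1563·d_A = (2.1280,13.0092)
T_B = V + ((C−V)·d_B)·d_B = V + 11.1563·d_B = (0.0363,32.2344)
sweep = 180° − θ = 59.8418°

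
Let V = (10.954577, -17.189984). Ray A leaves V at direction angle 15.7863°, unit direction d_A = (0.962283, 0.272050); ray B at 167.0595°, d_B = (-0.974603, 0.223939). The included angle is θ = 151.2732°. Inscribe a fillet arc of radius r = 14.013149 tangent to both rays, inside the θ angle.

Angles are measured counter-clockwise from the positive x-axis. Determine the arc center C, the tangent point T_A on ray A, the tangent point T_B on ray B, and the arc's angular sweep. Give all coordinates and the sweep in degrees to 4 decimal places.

bisector direction at 91.4229° = (-0.024832,0.999692)
center distance |VC| = r/sin(θ/2) = 14.013149/sin(75.6366°) = 14.465308
C = V + |VC|·bis = (10.5954,-2.7291)
T_A = V + ((C−V)·d_A)·d_A = V + 3.5884·d_A = (14.4077,-16.2138)
T_B = V + ((C−V)·d_B)·d_B = V + 3.5884·d_B = (7.4573,-16.3864)
sweep = 180° − θ = 28.7268°

center=(10.5954,-2.7291) T_A=(14.4077,-16.2138) T_B=(7.4573,-16.3864) sweep=28.7268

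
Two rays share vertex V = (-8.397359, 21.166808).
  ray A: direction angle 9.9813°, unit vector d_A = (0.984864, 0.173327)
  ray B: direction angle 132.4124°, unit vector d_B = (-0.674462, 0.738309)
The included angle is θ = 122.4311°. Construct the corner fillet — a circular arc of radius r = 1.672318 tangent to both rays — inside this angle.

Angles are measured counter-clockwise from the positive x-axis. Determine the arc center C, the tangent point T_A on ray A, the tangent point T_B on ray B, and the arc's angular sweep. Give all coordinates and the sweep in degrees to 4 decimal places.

center=(-7.7823,22.9731) T_A=(-7.4925,21.3261) T_B=(-9.0170,21.8451) sweep=57.5689

bisector direction at 71.1968° = (0.322318,0.946632)
center distance |VC| = r/sin(θ/2) = 1.672318/sin(61.2156°) = 1.908086
C = V + |VC|·bis = (-7.7823,22.9731)
T_A = V + ((C−V)·d_A)·d_A = V + 0.9188·d_A = (-7.4925,21.3261)
T_B = V + ((C−V)·d_B)·d_B = V + 0.9188·d_B = (-9.0170,21.8451)
sweep = 180° − θ = 57.5689°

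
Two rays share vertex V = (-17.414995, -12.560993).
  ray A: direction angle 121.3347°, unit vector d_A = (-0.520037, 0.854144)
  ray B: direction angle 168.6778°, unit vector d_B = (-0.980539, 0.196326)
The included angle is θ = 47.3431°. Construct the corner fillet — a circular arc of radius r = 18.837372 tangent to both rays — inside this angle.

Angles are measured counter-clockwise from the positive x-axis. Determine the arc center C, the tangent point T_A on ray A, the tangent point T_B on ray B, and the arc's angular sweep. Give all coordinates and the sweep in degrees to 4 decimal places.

center=(-55.8512,14.3460) T_A=(-39.7613,24.1422) T_B=(-59.5494,-4.1247) sweep=132.6569

bisector direction at 145.0062° = (-0.819215,0.573487)
center distance |VC| = r/sin(θ/2) = 18.837372/sin(23.6715°) = 46.918301
C = V + |VC|·bis = (-55.8512,14.3460)
T_A = V + ((C−V)·d_A)·d_A = V + 42.9707·d_A = (-39.7613,24.1422)
T_B = V + ((C−V)·d_B)·d_B = V + 42.9707·d_B = (-59.5494,-4.1247)
sweep = 180° − θ = 132.6569°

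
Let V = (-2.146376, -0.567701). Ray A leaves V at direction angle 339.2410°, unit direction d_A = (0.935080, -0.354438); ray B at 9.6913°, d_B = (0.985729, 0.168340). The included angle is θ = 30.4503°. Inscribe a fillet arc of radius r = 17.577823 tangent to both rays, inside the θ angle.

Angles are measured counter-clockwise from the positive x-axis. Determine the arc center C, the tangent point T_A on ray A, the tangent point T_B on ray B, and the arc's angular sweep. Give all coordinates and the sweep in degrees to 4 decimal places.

center=(64.4761,-7.0224) T_A=(58.2458,-23.4591) T_B=(61.5170,10.3045) sweep=149.5497

bisector direction at 354.4661° = (0.995339,-0.096434)
center distance |VC| = r/sin(θ/2) = 17.577823/sin(15.2251°) = 66.934386
C = V + |VC|·bis = (64.4761,-7.0224)
T_A = V + ((C−V)·d_A)·d_A = V + 64.5851·d_A = (58.2458,-23.4591)
T_B = V + ((C−V)·d_B)·d_B = V + 64.5851·d_B = (61.5170,10.3045)
sweep = 180° − θ = 149.5497°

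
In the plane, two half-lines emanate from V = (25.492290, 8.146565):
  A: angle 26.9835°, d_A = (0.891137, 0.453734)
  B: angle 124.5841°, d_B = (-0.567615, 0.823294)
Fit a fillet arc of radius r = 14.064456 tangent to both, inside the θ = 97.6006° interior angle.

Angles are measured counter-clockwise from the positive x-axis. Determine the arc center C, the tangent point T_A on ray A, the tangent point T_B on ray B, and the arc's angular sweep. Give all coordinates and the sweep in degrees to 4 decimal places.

bisector direction at 75.7838° = (0.245581,0.969376)
center distance |VC| = r/sin(θ/2) = 14.064456/sin(48.8003°) = 18.692335
C = V + |VC|·bis = (30.0828,26.2665)
T_A = V + ((C−V)·d_A)·d_A = V + 12.3124·d_A = (36.4643,13.7331)
T_B = V + ((C−V)·d_B)·d_B = V + 12.3124·d_B = (18.5036,18.2833)
sweep = 180° − θ = 82.3994°

center=(30.0828,26.2665) T_A=(36.4643,13.7331) T_B=(18.5036,18.2833) sweep=82.3994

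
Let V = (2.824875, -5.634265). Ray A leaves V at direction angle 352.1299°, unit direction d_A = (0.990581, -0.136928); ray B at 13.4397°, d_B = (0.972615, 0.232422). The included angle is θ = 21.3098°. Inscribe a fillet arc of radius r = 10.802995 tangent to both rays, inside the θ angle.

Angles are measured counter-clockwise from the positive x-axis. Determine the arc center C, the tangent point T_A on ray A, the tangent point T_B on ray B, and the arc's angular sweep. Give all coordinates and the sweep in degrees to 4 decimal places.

bisector direction at 2.7848° = (0.998819,0.048585)
center distance |VC| = r/sin(θ/2) = 10.802995/sin(10.6549°) = 58.428329
C = V + |VC|·bis = (61.1842,-2.7955)
T_A = V + ((C−V)·d_A)·d_A = V + 57.4209·d_A = (59.7050,-13.4968)
T_B = V + ((C−V)·d_B)·d_B = V + 57.4209·d_B = (58.6734,7.7116)
sweep = 180° − θ = 158.6902°

center=(61.1842,-2.7955) T_A=(59.7050,-13.4968) T_B=(58.6734,7.7116) sweep=158.6902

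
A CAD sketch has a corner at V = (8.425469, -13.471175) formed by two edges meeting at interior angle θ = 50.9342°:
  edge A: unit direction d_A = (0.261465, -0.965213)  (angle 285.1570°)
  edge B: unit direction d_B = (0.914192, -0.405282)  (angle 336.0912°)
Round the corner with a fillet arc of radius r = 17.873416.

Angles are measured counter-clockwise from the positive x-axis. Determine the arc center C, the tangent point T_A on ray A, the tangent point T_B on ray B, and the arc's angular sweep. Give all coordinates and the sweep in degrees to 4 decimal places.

bisector direction at 310.6241° = (0.651094,-0.758998)
center distance |VC| = r/sin(θ/2) = 17.873416/sin(25.4671°) = 41.566785
C = V + |VC|·bis = (35.4893,-45.0203)
T_A = V + ((C−V)·d_A)·d_A = V + 37.5278·d_A = (18.2377,-49.6935)
T_B = V + ((C−V)·d_B)·d_B = V + 37.5278·d_B = (42.7331,-28.6805)
sweep = 180° − θ = 129.0658°

center=(35.4893,-45.0203) T_A=(18.2377,-49.6935) T_B=(42.7331,-28.6805) sweep=129.0658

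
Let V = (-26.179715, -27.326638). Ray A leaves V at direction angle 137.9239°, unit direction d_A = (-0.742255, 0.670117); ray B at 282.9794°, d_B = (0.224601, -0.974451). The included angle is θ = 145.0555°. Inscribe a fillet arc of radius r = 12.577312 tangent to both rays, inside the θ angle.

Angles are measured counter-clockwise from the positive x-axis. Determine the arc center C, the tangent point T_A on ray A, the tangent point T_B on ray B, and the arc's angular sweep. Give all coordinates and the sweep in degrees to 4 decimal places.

center=(-37.5465,-34.0093) T_A=(-29.1182,-24.6737) T_B=(-25.2905,-31.1844) sweep=34.9445

bisector direction at 210.4517° = (-0.862057,-0.506811)
center distance |VC| = r/sin(θ/2) = 12.577312/sin(72.5277°) = 13.185666
C = V + |VC|·bis = (-37.5465,-34.0093)
T_A = V + ((C−V)·d_A)·d_A = V + 3.9589·d_A = (-29.1182,-24.6737)
T_B = V + ((C−V)·d_B)·d_B = V + 3.9589·d_B = (-25.2905,-31.1844)
sweep = 180° − θ = 34.9445°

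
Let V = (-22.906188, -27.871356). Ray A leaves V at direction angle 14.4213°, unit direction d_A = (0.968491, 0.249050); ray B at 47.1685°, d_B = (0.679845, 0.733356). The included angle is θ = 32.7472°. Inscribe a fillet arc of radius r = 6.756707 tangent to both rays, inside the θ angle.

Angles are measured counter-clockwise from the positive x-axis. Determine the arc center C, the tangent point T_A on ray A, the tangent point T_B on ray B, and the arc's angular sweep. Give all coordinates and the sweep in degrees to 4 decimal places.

bisector direction at 30.7949° = (0.859005,0.511966)
center distance |VC| = r/sin(θ/2) = 6.756707/sin(16.3736°) = 23.968504
C = V + |VC|·bis = (-2.3171,-15.6003)
T_A = V + ((C−V)·d_A)·d_A = V + 22.9964·d_A = (-0.6344,-22.1441)
T_B = V + ((C−V)·d_B)·d_B = V + 22.9964·d_B = (-7.2722,-11.0068)
sweep = 180° − θ = 147.2528°

center=(-2.3171,-15.6003) T_A=(-0.6344,-22.1441) T_B=(-7.2722,-11.0068) sweep=147.2528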